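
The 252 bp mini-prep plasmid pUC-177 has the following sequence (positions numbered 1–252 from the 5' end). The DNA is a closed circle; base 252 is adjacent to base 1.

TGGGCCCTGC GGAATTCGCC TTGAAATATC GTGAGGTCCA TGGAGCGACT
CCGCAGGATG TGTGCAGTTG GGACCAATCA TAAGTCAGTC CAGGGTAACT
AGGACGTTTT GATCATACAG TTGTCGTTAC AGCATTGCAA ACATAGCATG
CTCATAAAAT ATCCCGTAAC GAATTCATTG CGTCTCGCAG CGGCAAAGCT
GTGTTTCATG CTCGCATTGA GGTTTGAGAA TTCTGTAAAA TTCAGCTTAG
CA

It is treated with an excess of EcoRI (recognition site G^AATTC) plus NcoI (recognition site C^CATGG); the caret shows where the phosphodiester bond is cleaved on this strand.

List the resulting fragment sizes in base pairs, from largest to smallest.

EcoRI sites (GAATTC) start at positions 12, 171, 228.
EcoRI cuts after the first base of each site, so after positions 12, 171, 228.
The NcoI site (CCATGG) starts at position 38.
NcoI cuts after the first base of each site, so after position 38.
Combined cut positions: 12, 38, 171, 228.
Circular molecule, 4 cuts → 4 fragments:
  13–38 → 26 bp
  39–171 → 133 bp
  172–228 → 57 bp
  229–252 then 1–12 → 24 + 12 = 36 bp
Sorted largest to smallest: 133, 57, 36, 26 bp.

133, 57, 36, 26 bp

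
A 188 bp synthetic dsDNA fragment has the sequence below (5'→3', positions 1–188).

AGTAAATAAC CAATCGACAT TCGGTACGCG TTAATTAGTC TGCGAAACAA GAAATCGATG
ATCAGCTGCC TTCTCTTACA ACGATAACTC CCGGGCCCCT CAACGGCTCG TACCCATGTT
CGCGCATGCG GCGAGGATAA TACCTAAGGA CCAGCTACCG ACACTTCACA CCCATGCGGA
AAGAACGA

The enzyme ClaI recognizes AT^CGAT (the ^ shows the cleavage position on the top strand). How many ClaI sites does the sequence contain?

1

ATCGAT occurs starting at position 54.
ClaI cuts at 1 site.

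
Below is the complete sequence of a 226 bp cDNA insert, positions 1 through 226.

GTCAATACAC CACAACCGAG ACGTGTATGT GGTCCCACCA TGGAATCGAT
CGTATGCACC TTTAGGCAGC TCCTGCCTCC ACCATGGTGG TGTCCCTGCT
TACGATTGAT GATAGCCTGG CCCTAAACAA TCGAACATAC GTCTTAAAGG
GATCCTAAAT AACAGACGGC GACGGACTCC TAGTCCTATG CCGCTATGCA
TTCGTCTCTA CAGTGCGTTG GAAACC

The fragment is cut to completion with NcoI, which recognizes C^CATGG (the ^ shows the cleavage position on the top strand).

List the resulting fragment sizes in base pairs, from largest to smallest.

NcoI sites (CCATGG) start at positions 38, 82.
NcoI cuts after the first base of each site, so after positions 38, 82.
Linear molecule, 2 cuts → 3 fragments:
  1–38 → 38 bp
  39–82 → 44 bp
  83–226 → 144 bp
Sorted largest to smallest: 144, 44, 38 bp.

144, 44, 38 bp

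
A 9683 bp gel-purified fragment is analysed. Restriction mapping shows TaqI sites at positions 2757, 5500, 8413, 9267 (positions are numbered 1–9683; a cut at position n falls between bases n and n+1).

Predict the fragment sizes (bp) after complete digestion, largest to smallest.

Linear molecule, 4 cuts → 5 fragments:
  2757 − 0 = 2757 bp
  5500 − 2757 = 2743 bp
  8413 − 5500 = 2913 bp
  9267 − 8413 = 854 bp
  9683 − 9267 = 416 bp
Sorted largest to smallest: 2913, 2757, 2743, 854, 416 bp.

2913, 2757, 2743, 854, 416 bp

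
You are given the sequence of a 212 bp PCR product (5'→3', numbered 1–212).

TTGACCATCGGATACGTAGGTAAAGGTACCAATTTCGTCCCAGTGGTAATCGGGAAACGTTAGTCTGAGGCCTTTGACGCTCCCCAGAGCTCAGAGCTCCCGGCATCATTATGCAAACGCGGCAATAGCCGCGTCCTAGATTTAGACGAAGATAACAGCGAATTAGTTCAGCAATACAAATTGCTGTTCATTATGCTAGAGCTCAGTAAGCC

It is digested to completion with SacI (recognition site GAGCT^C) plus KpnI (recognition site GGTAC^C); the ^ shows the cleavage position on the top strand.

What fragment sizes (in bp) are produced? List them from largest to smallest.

SacI sites (GAGCTC) start at positions 87, 94, 199.
SacI cuts after base 5 of each site (before the last base), so after positions 91, 98, 203.
The KpnI site (GGTACC) starts at position 25.
KpnI cuts after base 5 of each site (before the last base), so after position 29.
Combined cut positions: 29, 91, 98, 203.
Linear molecule, 4 cuts → 5 fragments:
  1–29 → 29 bp
  30–91 → 62 bp
  92–98 → 7 bp
  99–203 → 105 bp
  204–212 → 9 bp
Sorted largest to smallest: 105, 62, 29, 9, 7 bp.

105, 62, 29, 9, 7 bp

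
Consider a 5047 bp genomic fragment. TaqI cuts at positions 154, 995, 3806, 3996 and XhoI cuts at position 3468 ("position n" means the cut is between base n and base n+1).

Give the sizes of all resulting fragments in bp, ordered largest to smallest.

Combined cut positions (sorted): 154, 995, 3468, 3806, 3996.
Linear molecule, 5 cuts → 6 fragments:
  154 − 0 = 154 bp
  995 − 154 = 841 bp
  3468 − 995 = 2473 bp
  3806 − 3468 = 338 bp
  3996 − 3806 = 190 bp
  5047 − 3996 = 1051 bp
Sorted largest to smallest: 2473, 1051, 841, 338, 190, 154 bp.

2473, 1051, 841, 338, 190, 154 bp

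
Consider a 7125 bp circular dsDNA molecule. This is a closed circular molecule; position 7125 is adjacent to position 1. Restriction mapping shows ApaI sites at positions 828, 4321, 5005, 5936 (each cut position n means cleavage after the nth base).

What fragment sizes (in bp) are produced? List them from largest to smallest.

3493, 2017, 931, 684 bp

Circular molecule, 4 cuts → 4 fragments:
  4321 − 828 = 3493 bp
  5005 − 4321 = 684 bp
  5936 − 5005 = 931 bp
  wrap: 7125 − 5936 + 828 = 2017 bp
Sorted largest to smallest: 3493, 2017, 931, 684 bp.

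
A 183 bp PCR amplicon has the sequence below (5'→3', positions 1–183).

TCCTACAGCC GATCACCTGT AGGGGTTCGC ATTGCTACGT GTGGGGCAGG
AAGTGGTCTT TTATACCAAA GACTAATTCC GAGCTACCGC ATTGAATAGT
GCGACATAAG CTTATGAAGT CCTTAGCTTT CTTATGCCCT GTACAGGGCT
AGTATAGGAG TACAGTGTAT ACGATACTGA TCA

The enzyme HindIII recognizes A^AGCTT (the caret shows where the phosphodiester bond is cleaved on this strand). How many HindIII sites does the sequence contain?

1

AAGCTT occurs starting at position 108.
HindIII cuts at 1 site.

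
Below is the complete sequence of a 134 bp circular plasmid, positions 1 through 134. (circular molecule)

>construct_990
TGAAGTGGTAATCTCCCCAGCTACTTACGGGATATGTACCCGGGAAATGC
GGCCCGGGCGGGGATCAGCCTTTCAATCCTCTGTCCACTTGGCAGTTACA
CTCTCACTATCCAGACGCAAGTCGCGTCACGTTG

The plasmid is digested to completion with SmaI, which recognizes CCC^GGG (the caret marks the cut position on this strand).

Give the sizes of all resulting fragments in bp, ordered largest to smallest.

120, 14 bp

SmaI sites (CCCGGG) start at positions 39, 53.
SmaI cuts after base 3 of each site, so after positions 41, 55.
Circular molecule, 2 cuts → 2 fragments:
  42–55 → 14 bp
  56–134 then 1–41 → 79 + 41 = 120 bp
Sorted largest to smallest: 120, 14 bp.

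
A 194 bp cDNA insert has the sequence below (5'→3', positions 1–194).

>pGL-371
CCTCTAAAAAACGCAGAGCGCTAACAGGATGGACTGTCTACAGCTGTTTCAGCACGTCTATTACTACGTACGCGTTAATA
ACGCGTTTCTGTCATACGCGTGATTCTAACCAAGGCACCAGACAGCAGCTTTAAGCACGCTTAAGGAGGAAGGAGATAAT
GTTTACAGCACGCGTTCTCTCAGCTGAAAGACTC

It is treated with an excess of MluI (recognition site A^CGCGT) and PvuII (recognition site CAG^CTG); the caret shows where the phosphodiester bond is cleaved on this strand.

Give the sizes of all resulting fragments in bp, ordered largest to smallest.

MluI sites (ACGCGT) start at positions 70, 81, 96, 170.
MluI cuts after the first base of each site, so after positions 70, 81, 96, 170.
PvuII sites (CAGCTG) start at positions 41, 181.
PvuII cuts after base 3 of each site, so after positions 43, 183.
Combined cut positions: 43, 70, 81, 96, 170, 183.
Linear molecule, 6 cuts → 7 fragments:
  1–43 → 43 bp
  44–70 → 27 bp
  71–81 → 11 bp
  82–96 → 15 bp
  97–170 → 74 bp
  171–183 → 13 bp
  184–194 → 11 bp
Sorted largest to smallest: 74, 43, 27, 15, 13, 11, 11 bp.

74, 43, 27, 15, 13, 11, 11 bp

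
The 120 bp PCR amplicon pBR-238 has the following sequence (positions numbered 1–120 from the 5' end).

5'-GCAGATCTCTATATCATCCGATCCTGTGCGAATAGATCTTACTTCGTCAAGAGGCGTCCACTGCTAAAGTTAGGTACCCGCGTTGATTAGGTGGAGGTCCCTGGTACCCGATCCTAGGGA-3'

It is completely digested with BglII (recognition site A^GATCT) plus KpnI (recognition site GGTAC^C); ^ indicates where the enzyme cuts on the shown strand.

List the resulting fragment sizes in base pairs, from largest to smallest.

BglII sites (AGATCT) start at positions 3, 34.
BglII cuts after the first base of each site, so after positions 3, 34.
KpnI sites (GGTACC) start at positions 73, 103.
KpnI cuts after base 5 of each site (before the last base), so after positions 77, 107.
Combined cut positions: 3, 34, 77, 107.
Linear molecule, 4 cuts → 5 fragments:
  1–3 → 3 bp
  4–34 → 31 bp
  35–77 → 43 bp
  78–107 → 30 bp
  108–120 → 13 bp
Sorted largest to smallest: 43, 31, 30, 13, 3 bp.

43, 31, 30, 13, 3 bp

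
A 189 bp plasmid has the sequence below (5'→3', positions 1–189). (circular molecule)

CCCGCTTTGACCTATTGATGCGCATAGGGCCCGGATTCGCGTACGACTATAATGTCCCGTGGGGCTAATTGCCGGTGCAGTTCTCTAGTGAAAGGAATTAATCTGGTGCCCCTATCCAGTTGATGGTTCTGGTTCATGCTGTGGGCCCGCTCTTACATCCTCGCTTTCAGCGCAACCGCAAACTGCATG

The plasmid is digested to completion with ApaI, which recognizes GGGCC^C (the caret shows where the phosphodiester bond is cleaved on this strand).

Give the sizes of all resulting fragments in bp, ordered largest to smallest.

116, 73 bp

ApaI sites (GGGCCC) start at positions 27, 143.
ApaI cuts after base 5 of each site (before the last base), so after positions 31, 147.
Circular molecule, 2 cuts → 2 fragments:
  32–147 → 116 bp
  148–189 then 1–31 → 42 + 31 = 73 bp
Sorted largest to smallest: 116, 73 bp.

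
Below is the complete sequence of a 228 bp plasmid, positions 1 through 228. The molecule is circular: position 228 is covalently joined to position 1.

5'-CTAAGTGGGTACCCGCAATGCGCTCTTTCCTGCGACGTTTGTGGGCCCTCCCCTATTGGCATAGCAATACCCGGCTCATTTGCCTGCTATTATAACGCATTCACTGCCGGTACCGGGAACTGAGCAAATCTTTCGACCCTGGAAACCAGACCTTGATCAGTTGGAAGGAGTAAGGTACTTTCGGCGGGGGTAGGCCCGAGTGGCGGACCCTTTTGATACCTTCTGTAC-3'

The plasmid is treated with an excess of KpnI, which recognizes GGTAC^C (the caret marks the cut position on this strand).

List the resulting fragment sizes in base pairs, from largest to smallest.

127, 101 bp

KpnI sites (GGTACC) start at positions 8, 109.
KpnI cuts after base 5 of each site (before the last base), so after positions 12, 113.
Circular molecule, 2 cuts → 2 fragments:
  13–113 → 101 bp
  114–228 then 1–12 → 115 + 12 = 127 bp
Sorted largest to smallest: 127, 101 bp.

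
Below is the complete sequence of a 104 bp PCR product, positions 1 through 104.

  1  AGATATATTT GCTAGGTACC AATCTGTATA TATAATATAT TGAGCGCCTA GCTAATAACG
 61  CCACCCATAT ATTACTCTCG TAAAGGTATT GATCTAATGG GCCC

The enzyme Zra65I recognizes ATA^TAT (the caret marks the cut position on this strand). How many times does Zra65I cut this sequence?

4

ATATAT occurs starting at positions 3, 28, 35, 67.
Zra65I cuts at 4 sites.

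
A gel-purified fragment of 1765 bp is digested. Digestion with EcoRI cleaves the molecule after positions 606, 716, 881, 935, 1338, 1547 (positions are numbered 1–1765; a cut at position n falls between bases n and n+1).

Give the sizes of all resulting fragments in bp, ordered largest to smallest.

Linear molecule, 6 cuts → 7 fragments:
  606 − 0 = 606 bp
  716 − 606 = 110 bp
  881 − 716 = 165 bp
  935 − 881 = 54 bp
  1338 − 935 = 403 bp
  1547 − 1338 = 209 bp
  1765 − 1547 = 218 bp
Sorted largest to smallest: 606, 403, 218, 209, 165, 110, 54 bp.

606, 403, 218, 209, 165, 110, 54 bp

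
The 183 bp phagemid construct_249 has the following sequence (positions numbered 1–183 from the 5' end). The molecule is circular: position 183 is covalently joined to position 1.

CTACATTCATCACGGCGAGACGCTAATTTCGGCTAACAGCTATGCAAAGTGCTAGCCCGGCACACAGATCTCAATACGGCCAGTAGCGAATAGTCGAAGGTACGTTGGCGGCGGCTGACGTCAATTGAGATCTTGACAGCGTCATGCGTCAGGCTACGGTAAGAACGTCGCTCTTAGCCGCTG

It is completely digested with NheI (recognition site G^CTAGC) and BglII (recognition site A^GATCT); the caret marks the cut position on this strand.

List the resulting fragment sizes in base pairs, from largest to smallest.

106, 62, 15 bp

The NheI site (GCTAGC) starts at position 51.
NheI cuts after the first base of each site, so after position 51.
BglII sites (AGATCT) start at positions 66, 128.
BglII cuts after the first base of each site, so after positions 66, 128.
Combined cut positions: 51, 66, 128.
Circular molecule, 3 cuts → 3 fragments:
  52–66 → 15 bp
  67–128 → 62 bp
  129–183 then 1–51 → 55 + 51 = 106 bp
Sorted largest to smallest: 106, 62, 15 bp.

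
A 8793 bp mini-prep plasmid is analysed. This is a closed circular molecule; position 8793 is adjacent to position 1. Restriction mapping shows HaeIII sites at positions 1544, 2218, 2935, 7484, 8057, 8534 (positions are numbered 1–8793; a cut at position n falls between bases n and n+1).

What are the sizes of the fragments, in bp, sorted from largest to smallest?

4549, 1803, 717, 674, 573, 477 bp

Circular molecule, 6 cuts → 6 fragments:
  2218 − 1544 = 674 bp
  2935 − 2218 = 717 bp
  7484 − 2935 = 4549 bp
  8057 − 7484 = 573 bp
  8534 − 8057 = 477 bp
  wrap: 8793 − 8534 + 1544 = 1803 bp
Sorted largest to smallest: 4549, 1803, 717, 674, 573, 477 bp.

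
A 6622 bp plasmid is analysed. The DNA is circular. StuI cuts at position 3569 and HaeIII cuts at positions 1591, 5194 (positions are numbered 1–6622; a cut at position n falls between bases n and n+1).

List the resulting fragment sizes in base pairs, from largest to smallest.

Combined cut positions (sorted): 1591, 3569, 5194.
Circular molecule, 3 cuts → 3 fragments:
  3569 − 1591 = 1978 bp
  5194 − 3569 = 1625 bp
  wrap: 6622 − 5194 + 1591 = 3019 bp
Sorted largest to smallest: 3019, 1978, 1625 bp.

3019, 1978, 1625 bp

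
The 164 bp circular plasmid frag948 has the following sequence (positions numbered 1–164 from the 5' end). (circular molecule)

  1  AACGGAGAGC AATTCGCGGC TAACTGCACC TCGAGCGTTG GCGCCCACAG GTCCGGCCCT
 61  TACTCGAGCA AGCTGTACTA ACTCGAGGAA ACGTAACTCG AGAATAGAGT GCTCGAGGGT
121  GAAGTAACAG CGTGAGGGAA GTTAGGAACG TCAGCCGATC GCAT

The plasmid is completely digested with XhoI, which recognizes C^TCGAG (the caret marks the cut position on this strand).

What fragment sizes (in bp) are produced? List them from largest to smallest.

82, 33, 19, 15, 15 bp

XhoI sites (CTCGAG) start at positions 30, 63, 82, 97, 112.
XhoI cuts after the first base of each site, so after positions 30, 63, 82, 97, 112.
Circular molecule, 5 cuts → 5 fragments:
  31–63 → 33 bp
  64–82 → 19 bp
  83–97 → 15 bp
  98–112 → 15 bp
  113–164 then 1–30 → 52 + 30 = 82 bp
Sorted largest to smallest: 82, 33, 19, 15, 15 bp.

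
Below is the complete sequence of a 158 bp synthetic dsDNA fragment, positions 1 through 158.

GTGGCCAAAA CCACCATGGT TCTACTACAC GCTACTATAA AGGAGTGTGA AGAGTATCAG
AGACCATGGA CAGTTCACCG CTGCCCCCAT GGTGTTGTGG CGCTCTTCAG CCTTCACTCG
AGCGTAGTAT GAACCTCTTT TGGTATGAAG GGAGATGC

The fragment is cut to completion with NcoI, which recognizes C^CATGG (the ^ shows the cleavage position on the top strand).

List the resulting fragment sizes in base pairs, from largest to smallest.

NcoI sites (CCATGG) start at positions 14, 64, 87.
NcoI cuts after the first base of each site, so after positions 14, 64, 87.
Linear molecule, 3 cuts → 4 fragments:
  1–14 → 14 bp
  15–64 → 50 bp
  65–87 → 23 bp
  88–158 → 71 bp
Sorted largest to smallest: 71, 50, 23, 14 bp.

71, 50, 23, 14 bp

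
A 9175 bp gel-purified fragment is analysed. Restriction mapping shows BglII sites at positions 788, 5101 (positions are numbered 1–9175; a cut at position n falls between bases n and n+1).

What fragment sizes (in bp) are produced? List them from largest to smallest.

Linear molecule, 2 cuts → 3 fragments:
  788 − 0 = 788 bp
  5101 − 788 = 4313 bp
  9175 − 5101 = 4074 bp
Sorted largest to smallest: 4313, 4074, 788 bp.

4313, 4074, 788 bp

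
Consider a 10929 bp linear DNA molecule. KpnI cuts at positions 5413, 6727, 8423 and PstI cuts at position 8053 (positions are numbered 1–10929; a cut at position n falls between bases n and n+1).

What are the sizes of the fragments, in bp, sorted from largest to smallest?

5413, 2506, 1326, 1314, 370 bp

Combined cut positions (sorted): 5413, 6727, 8053, 8423.
Linear molecule, 4 cuts → 5 fragments:
  5413 − 0 = 5413 bp
  6727 − 5413 = 1314 bp
  8053 − 6727 = 1326 bp
  8423 − 8053 = 370 bp
  10929 − 8423 = 2506 bp
Sorted largest to smallest: 5413, 2506, 1326, 1314, 370 bp.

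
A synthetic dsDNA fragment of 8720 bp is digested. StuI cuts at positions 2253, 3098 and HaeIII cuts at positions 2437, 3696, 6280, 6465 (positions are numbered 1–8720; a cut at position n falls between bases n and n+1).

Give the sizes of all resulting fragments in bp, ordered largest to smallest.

Combined cut positions (sorted): 2253, 2437, 3098, 3696, 6280, 6465.
Linear molecule, 6 cuts → 7 fragments:
  2253 − 0 = 2253 bp
  2437 − 2253 = 184 bp
  3098 − 2437 = 661 bp
  3696 − 3098 = 598 bp
  6280 − 3696 = 2584 bp
  6465 − 6280 = 185 bp
  8720 − 6465 = 2255 bp
Sorted largest to smallest: 2584, 2255, 2253, 661, 598, 185, 184 bp.

2584, 2255, 2253, 661, 598, 185, 184 bp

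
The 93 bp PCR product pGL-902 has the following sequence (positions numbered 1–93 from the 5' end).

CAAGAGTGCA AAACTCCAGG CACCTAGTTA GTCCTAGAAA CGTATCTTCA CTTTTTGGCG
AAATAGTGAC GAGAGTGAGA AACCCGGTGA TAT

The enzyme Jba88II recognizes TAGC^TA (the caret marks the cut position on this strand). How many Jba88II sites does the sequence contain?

0

No occurrence of TAGCTA is present in the sequence.
Jba88II does not cut: 0 sites.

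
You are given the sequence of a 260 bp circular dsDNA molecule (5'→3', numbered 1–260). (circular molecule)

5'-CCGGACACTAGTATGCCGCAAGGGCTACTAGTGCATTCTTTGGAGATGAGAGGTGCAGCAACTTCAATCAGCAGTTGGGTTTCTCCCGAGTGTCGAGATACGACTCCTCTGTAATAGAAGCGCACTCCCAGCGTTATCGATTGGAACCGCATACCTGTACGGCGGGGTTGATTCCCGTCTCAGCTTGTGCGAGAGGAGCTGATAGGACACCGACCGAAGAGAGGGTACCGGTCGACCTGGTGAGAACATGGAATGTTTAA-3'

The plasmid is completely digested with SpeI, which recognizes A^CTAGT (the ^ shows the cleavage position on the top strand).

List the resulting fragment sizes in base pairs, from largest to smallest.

SpeI sites (ACTAGT) start at positions 7, 27.
SpeI cuts after the first base of each site, so after positions 7, 27.
Circular molecule, 2 cuts → 2 fragments:
  8–27 → 20 bp
  28–260 then 1–7 → 233 + 7 = 240 bp
Sorted largest to smallest: 240, 20 bp.

240, 20 bp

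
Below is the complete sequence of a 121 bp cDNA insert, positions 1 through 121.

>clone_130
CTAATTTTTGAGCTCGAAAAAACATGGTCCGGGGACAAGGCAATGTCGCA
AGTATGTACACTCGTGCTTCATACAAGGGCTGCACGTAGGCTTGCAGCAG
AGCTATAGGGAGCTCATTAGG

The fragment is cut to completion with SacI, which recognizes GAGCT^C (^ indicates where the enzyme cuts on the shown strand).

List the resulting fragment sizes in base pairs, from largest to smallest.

100, 14, 7 bp

SacI sites (GAGCTC) start at positions 10, 110.
SacI cuts after base 5 of each site (before the last base), so after positions 14, 114.
Linear molecule, 2 cuts → 3 fragments:
  1–14 → 14 bp
  15–114 → 100 bp
  115–121 → 7 bp
Sorted largest to smallest: 100, 14, 7 bp.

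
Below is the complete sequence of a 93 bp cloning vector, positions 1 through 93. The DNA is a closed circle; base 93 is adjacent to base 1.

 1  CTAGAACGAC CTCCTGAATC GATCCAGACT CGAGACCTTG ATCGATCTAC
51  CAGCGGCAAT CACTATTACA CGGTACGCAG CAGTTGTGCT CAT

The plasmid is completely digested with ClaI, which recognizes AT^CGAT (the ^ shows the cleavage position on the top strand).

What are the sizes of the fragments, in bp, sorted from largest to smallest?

70, 23 bp

ClaI sites (ATCGAT) start at positions 18, 41.
ClaI cuts after base 2 of each site, so after positions 19, 42.
Circular molecule, 2 cuts → 2 fragments:
  20–42 → 23 bp
  43–93 then 1–19 → 51 + 19 = 70 bp
Sorted largest to smallest: 70, 23 bp.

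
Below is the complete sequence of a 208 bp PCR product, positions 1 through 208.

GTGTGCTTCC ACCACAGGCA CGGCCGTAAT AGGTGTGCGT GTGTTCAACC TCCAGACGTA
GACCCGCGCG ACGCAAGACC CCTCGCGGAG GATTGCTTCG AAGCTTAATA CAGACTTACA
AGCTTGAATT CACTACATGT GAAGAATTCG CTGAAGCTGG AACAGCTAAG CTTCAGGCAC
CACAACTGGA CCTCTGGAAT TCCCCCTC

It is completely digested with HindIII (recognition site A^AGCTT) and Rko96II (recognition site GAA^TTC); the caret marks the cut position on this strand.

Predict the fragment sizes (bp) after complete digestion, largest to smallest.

101, 31, 22, 19, 18, 9, 8 bp

HindIII sites (AAGCTT) start at positions 101, 120, 168.
HindIII cuts after the first base of each site, so after positions 101, 120, 168.
Rko96II sites (GAATTC) start at positions 126, 144, 197.
Rko96II cuts after base 3 of each site, so after positions 128, 146, 199.
Combined cut positions: 101, 120, 128, 146, 168, 199.
Linear molecule, 6 cuts → 7 fragments:
  1–101 → 101 bp
  102–120 → 19 bp
  121–128 → 8 bp
  129–146 → 18 bp
  147–168 → 22 bp
  169–199 → 31 bp
  200–208 → 9 bp
Sorted largest to smallest: 101, 31, 22, 19, 18, 9, 8 bp.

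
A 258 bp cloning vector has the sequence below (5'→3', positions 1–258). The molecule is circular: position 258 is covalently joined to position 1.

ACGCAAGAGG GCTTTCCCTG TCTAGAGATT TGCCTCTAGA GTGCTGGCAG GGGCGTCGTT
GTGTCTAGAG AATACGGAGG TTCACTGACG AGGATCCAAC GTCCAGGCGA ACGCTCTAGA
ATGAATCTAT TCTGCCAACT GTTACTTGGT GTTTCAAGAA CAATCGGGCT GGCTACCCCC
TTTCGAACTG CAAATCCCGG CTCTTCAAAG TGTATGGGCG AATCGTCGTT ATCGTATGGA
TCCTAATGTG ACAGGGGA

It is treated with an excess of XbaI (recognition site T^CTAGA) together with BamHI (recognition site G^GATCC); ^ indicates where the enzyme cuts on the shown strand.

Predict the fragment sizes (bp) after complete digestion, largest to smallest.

123, 41, 29, 28, 23, 14 bp

XbaI sites (TCTAGA) start at positions 21, 35, 64, 115.
XbaI cuts after the first base of each site, so after positions 21, 35, 64, 115.
BamHI sites (GGATCC) start at positions 92, 238.
BamHI cuts after the first base of each site, so after positions 92, 238.
Combined cut positions: 21, 35, 64, 92, 115, 238.
Circular molecule, 6 cuts → 6 fragments:
  22–35 → 14 bp
  36–64 → 29 bp
  65–92 → 28 bp
  93–115 → 23 bp
  116–238 → 123 bp
  239–258 then 1–21 → 20 + 21 = 41 bp
Sorted largest to smallest: 123, 41, 29, 28, 23, 14 bp.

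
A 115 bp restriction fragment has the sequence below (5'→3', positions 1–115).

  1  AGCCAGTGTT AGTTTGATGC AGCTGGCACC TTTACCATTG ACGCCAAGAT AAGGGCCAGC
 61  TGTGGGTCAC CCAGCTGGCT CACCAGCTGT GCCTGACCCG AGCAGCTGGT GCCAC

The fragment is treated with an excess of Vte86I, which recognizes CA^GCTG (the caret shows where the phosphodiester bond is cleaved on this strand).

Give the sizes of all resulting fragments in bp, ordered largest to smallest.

Vte86I sites (CAGCTG) start at positions 20, 57, 72, 84, 103.
Vte86I cuts after base 2 of each site, so after positions 21, 58, 73, 85, 104.
Linear molecule, 5 cuts → 6 fragments:
  1–21 → 21 bp
  22–58 → 37 bp
  59–73 → 15 bp
  74–85 → 12 bp
  86–104 → 19 bp
  105–115 → 11 bp
Sorted largest to smallest: 37, 21, 19, 15, 12, 11 bp.

37, 21, 19, 15, 12, 11 bp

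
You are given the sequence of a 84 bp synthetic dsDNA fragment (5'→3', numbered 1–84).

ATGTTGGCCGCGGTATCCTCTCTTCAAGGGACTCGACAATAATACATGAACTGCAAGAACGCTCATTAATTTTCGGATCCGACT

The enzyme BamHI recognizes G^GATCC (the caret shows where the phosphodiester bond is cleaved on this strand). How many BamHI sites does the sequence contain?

GGATCC occurs starting at position 75.
BamHI cuts at 1 site.

1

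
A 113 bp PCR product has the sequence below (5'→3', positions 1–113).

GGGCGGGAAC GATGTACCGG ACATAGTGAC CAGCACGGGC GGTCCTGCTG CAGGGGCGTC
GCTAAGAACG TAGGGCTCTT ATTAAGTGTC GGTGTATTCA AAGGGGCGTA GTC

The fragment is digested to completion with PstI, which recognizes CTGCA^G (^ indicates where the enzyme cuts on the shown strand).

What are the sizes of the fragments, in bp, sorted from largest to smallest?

61, 52 bp

The PstI site (CTGCAG) starts at position 48.
PstI cuts after base 5 of each site (before the last base), so after position 52.
Linear molecule, 1 cut → 2 fragments:
  1–52 → 52 bp
  53–113 → 61 bp
Sorted largest to smallest: 61, 52 bp.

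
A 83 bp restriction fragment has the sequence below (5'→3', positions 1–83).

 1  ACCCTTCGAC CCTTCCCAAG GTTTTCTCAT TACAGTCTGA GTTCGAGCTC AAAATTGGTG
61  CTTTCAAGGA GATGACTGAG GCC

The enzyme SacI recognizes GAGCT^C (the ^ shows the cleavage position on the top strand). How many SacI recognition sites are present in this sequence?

1

GAGCTC occurs starting at position 45.
SacI cuts at 1 site.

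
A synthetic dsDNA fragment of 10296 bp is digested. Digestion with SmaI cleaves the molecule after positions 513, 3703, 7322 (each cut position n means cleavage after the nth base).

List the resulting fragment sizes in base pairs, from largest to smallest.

3619, 3190, 2974, 513 bp

Linear molecule, 3 cuts → 4 fragments:
  513 − 0 = 513 bp
  3703 − 513 = 3190 bp
  7322 − 3703 = 3619 bp
  10296 − 7322 = 2974 bp
Sorted largest to smallest: 3619, 3190, 2974, 513 bp.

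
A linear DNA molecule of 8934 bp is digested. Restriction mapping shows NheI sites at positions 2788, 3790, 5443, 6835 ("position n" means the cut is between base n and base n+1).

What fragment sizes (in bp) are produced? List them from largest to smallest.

2788, 2099, 1653, 1392, 1002 bp

Linear molecule, 4 cuts → 5 fragments:
  2788 − 0 = 2788 bp
  3790 − 2788 = 1002 bp
  5443 − 3790 = 1653 bp
  6835 − 5443 = 1392 bp
  8934 − 6835 = 2099 bp
Sorted largest to smallest: 2788, 2099, 1653, 1392, 1002 bp.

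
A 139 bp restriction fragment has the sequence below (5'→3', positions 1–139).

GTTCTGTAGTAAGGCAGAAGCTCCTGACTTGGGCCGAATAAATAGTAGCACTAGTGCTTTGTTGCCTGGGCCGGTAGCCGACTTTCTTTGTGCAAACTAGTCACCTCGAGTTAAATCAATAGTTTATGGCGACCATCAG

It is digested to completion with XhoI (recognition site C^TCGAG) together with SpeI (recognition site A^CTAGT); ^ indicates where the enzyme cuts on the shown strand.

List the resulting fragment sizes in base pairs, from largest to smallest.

50, 46, 34, 9 bp

The XhoI site (CTCGAG) starts at position 105.
XhoI cuts after the first base of each site, so after position 105.
SpeI sites (ACTAGT) start at positions 50, 96.
SpeI cuts after the first base of each site, so after positions 50, 96.
Combined cut positions: 50, 96, 105.
Linear molecule, 3 cuts → 4 fragments:
  1–50 → 50 bp
  51–96 → 46 bp
  97–105 → 9 bp
  106–139 → 34 bp
Sorted largest to smallest: 50, 46, 34, 9 bp.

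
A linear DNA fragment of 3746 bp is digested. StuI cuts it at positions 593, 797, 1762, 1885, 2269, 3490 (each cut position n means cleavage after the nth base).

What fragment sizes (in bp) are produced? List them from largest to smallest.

Linear molecule, 6 cuts → 7 fragments:
  593 − 0 = 593 bp
  797 − 593 = 204 bp
  1762 − 797 = 965 bp
  1885 − 1762 = 123 bp
  2269 − 1885 = 384 bp
  3490 − 2269 = 1221 bp
  3746 − 3490 = 256 bp
Sorted largest to smallest: 1221, 965, 593, 384, 256, 204, 123 bp.

1221, 965, 593, 384, 256, 204, 123 bp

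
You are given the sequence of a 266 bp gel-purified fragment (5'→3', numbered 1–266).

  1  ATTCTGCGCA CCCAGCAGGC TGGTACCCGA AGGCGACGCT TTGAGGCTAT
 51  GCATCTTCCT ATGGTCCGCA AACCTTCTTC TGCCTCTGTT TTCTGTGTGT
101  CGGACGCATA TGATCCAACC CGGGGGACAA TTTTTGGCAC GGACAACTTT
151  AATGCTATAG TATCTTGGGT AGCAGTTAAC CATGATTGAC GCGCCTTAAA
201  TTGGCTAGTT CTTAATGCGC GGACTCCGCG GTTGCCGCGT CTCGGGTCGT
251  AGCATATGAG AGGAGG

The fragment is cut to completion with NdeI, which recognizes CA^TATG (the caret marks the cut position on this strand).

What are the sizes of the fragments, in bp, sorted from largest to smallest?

NdeI sites (CATATG) start at positions 107, 253.
NdeI cuts after base 2 of each site, so after positions 108, 254.
Linear molecule, 2 cuts → 3 fragments:
  1–108 → 108 bp
  109–254 → 146 bp
  255–266 → 12 bp
Sorted largest to smallest: 146, 108, 12 bp.

146, 108, 12 bp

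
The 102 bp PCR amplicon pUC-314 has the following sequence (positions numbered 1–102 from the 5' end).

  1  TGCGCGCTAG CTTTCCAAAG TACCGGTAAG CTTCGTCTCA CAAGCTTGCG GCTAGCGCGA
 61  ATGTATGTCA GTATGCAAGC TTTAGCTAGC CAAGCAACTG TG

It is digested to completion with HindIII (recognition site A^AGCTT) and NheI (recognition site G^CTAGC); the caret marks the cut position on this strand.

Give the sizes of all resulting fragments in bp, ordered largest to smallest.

HindIII sites (AAGCTT) start at positions 28, 42, 77.
HindIII cuts after the first base of each site, so after positions 28, 42, 77.
NheI sites (GCTAGC) start at positions 6, 51, 85.
NheI cuts after the first base of each site, so after positions 6, 51, 85.
Combined cut positions: 6, 28, 42, 51, 77, 85.
Linear molecule, 6 cuts → 7 fragments:
  1–6 → 6 bp
  7–28 → 22 bp
  29–42 → 14 bp
  43–51 → 9 bp
  52–77 → 26 bp
  78–85 → 8 bp
  86–102 → 17 bp
Sorted largest to smallest: 26, 22, 17, 14, 9, 8, 6 bp.

26, 22, 17, 14, 9, 8, 6 bp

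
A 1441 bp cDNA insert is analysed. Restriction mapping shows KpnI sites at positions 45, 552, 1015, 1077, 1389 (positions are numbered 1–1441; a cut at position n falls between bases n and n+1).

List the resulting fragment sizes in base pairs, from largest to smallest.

Linear molecule, 5 cuts → 6 fragments:
  45 − 0 = 45 bp
  552 − 45 = 507 bp
  1015 − 552 = 463 bp
  1077 − 1015 = 62 bp
  1389 − 1077 = 312 bp
  1441 − 1389 = 52 bp
Sorted largest to smallest: 507, 463, 312, 62, 52, 45 bp.

507, 463, 312, 62, 52, 45 bp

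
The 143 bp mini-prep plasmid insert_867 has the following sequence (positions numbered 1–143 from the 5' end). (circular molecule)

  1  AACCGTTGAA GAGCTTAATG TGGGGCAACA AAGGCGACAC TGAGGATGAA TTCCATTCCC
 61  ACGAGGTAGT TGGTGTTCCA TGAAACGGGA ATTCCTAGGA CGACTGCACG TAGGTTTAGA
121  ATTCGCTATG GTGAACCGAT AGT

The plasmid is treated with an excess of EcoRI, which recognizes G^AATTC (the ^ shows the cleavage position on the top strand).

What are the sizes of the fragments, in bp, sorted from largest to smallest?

72, 41, 30 bp

EcoRI sites (GAATTC) start at positions 48, 89, 119.
EcoRI cuts after the first base of each site, so after positions 48, 89, 119.
Circular molecule, 3 cuts → 3 fragments:
  49–89 → 41 bp
  90–119 → 30 bp
  120–143 then 1–48 → 24 + 48 = 72 bp
Sorted largest to smallest: 72, 41, 30 bp.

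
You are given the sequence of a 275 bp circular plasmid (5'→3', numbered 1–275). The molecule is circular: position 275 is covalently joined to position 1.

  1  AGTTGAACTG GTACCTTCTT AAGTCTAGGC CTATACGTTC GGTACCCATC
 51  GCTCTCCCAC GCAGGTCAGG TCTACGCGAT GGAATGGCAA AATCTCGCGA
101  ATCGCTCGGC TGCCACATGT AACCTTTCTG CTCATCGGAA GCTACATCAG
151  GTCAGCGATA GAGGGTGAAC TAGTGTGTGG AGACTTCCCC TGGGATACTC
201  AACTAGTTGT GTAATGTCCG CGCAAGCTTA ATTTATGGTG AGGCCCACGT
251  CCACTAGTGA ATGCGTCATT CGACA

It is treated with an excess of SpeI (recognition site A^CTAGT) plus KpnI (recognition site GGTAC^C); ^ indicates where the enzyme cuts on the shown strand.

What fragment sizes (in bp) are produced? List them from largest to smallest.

SpeI sites (ACTAGT) start at positions 169, 202, 253.
SpeI cuts after the first base of each site, so after positions 169, 202, 253.
KpnI sites (GGTACC) start at positions 10, 41.
KpnI cuts after base 5 of each site (before the last base), so after positions 14, 45.
Combined cut positions: 14, 45, 169, 202, 253.
Circular molecule, 5 cuts → 5 fragments:
  15–45 → 31 bp
  46–169 → 124 bp
  170–202 → 33 bp
  203–253 → 51 bp
  254–275 then 1–14 → 22 + 14 = 36 bp
Sorted largest to smallest: 124, 51, 36, 33, 31 bp.

124, 51, 36, 33, 31 bp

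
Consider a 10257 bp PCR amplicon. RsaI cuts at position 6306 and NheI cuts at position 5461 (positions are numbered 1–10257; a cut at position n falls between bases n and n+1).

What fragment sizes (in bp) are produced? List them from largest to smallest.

Combined cut positions (sorted): 5461, 6306.
Linear molecule, 2 cuts → 3 fragments:
  5461 − 0 = 5461 bp
  6306 − 5461 = 845 bp
  10257 − 6306 = 3951 bp
Sorted largest to smallest: 5461, 3951, 845 bp.

5461, 3951, 845 bp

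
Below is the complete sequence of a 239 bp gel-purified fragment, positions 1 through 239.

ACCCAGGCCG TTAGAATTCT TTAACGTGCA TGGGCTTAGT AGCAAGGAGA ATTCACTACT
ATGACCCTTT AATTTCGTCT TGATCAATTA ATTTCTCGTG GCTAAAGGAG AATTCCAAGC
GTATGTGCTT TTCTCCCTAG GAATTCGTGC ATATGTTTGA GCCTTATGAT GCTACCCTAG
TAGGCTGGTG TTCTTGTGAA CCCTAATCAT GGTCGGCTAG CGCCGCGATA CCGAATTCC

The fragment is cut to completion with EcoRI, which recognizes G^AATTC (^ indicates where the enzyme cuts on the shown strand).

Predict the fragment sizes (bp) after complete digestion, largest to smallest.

92, 61, 35, 31, 14, 6 bp

EcoRI sites (GAATTC) start at positions 14, 49, 110, 141, 233.
EcoRI cuts after the first base of each site, so after positions 14, 49, 110, 141, 233.
Linear molecule, 5 cuts → 6 fragments:
  1–14 → 14 bp
  15–49 → 35 bp
  50–110 → 61 bp
  111–141 → 31 bp
  142–233 → 92 bp
  234–239 → 6 bp
Sorted largest to smallest: 92, 61, 35, 31, 14, 6 bp.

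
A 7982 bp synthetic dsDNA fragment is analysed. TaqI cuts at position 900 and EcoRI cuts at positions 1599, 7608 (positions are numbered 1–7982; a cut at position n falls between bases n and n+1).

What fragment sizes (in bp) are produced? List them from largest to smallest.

6009, 900, 699, 374 bp

Combined cut positions (sorted): 900, 1599, 7608.
Linear molecule, 3 cuts → 4 fragments:
  900 − 0 = 900 bp
  1599 − 900 = 699 bp
  7608 − 1599 = 6009 bp
  7982 − 7608 = 374 bp
Sorted largest to smallest: 6009, 900, 699, 374 bp.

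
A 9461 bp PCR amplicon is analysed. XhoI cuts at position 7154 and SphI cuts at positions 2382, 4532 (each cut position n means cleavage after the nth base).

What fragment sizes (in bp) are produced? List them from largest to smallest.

Combined cut positions (sorted): 2382, 4532, 7154.
Linear molecule, 3 cuts → 4 fragments:
  2382 − 0 = 2382 bp
  4532 − 2382 = 2150 bp
  7154 − 4532 = 2622 bp
  9461 − 7154 = 2307 bp
Sorted largest to smallest: 2622, 2382, 2307, 2150 bp.

2622, 2382, 2307, 2150 bp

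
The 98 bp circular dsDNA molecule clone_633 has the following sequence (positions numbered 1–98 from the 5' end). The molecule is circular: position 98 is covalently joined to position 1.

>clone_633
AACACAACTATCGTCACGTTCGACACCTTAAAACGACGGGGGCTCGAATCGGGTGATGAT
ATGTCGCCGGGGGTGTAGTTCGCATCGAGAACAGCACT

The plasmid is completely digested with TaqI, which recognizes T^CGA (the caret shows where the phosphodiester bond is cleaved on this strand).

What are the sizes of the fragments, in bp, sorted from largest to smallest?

TaqI sites (TCGA) start at positions 20, 44, 85.
TaqI cuts after the first base of each site, so after positions 20, 44, 85.
Circular molecule, 3 cuts → 3 fragments:
  21–44 → 24 bp
  45–85 → 41 bp
  86–98 then 1–20 → 13 + 20 = 33 bp
Sorted largest to smallest: 41, 33, 24 bp.

41, 33, 24 bp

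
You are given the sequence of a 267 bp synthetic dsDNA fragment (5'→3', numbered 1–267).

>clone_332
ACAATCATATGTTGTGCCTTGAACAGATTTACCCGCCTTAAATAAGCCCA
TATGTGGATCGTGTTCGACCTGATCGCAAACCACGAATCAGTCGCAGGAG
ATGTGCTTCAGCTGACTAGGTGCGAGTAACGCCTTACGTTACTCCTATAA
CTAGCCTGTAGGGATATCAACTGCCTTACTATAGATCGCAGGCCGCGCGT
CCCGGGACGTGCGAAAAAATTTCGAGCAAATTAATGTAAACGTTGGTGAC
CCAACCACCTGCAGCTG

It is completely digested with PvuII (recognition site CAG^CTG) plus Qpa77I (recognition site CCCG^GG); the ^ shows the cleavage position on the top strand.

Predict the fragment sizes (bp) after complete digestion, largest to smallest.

PvuII sites (CAGCTG) start at positions 109, 262.
PvuII cuts after base 3 of each site, so after positions 111, 264.
The Qpa77I site (CCCGGG) starts at position 201.
Qpa77I cuts after base 4 of each site, so after position 204.
Combined cut positions: 111, 204, 264.
Linear molecule, 3 cuts → 4 fragments:
  1–111 → 111 bp
  112–204 → 93 bp
  205–264 → 60 bp
  265–267 → 3 bp
Sorted largest to smallest: 111, 93, 60, 3 bp.

111, 93, 60, 3 bp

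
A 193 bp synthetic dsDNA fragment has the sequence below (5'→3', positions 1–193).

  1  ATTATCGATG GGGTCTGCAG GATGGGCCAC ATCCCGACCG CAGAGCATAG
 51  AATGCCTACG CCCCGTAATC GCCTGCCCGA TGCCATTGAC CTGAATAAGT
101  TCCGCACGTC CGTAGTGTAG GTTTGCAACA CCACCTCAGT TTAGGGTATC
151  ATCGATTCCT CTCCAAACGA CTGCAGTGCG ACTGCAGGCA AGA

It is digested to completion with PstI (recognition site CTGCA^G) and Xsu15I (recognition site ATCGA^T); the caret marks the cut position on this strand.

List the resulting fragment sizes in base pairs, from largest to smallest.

136, 20, 11, 11, 8, 7 bp

PstI sites (CTGCAG) start at positions 15, 171, 182.
PstI cuts after base 5 of each site (before the last base), so after positions 19, 175, 186.
Xsu15I sites (ATCGAT) start at positions 4, 151.
Xsu15I cuts after base 5 of each site (before the last base), so after positions 8, 155.
Combined cut positions: 8, 19, 155, 175, 186.
Linear molecule, 5 cuts → 6 fragments:
  1–8 → 8 bp
  9–19 → 11 bp
  20–155 → 136 bp
  156–175 → 20 bp
  176–186 → 11 bp
  187–193 → 7 bp
Sorted largest to smallest: 136, 20, 11, 11, 8, 7 bp.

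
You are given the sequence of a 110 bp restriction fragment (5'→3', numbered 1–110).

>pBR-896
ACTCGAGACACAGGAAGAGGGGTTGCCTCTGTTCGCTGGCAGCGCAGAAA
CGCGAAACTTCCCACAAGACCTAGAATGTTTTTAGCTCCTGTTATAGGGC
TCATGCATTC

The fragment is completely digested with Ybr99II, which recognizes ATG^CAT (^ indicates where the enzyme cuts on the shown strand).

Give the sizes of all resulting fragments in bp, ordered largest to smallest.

The Ybr99II site (ATGCAT) starts at position 103.
Ybr99II cuts after base 3 of each site, so after position 105.
Linear molecule, 1 cut → 2 fragments:
  1–105 → 105 bp
  106–110 → 5 bp
Sorted largest to smallest: 105, 5 bp.

105, 5 bp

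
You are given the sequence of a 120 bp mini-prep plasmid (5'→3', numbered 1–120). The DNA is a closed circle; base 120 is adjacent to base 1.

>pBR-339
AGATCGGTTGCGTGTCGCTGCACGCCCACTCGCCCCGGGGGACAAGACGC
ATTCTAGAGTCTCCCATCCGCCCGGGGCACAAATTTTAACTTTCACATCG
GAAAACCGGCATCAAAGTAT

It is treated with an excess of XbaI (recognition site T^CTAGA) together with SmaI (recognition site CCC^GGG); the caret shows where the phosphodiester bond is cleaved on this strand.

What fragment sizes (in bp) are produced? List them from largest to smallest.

83, 20, 17 bp

The XbaI site (TCTAGA) starts at position 53.
XbaI cuts after the first base of each site, so after position 53.
SmaI sites (CCCGGG) start at positions 34, 71.
SmaI cuts after base 3 of each site, so after positions 36, 73.
Combined cut positions: 36, 53, 73.
Circular molecule, 3 cuts → 3 fragments:
  37–53 → 17 bp
  54–73 → 20 bp
  74–120 then 1–36 → 47 + 36 = 83 bp
Sorted largest to smallest: 83, 20, 17 bp.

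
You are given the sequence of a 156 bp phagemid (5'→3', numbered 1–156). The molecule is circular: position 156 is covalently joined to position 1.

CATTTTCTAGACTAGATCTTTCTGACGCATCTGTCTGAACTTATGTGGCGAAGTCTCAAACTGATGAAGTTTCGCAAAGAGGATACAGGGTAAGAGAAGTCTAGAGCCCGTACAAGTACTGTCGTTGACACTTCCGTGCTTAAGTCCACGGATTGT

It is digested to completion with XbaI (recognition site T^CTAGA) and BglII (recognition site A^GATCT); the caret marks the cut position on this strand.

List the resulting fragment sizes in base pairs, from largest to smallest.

86, 62, 8 bp

XbaI sites (TCTAGA) start at positions 6, 100.
XbaI cuts after the first base of each site, so after positions 6, 100.
The BglII site (AGATCT) starts at position 14.
BglII cuts after the first base of each site, so after position 14.
Combined cut positions: 6, 14, 100.
Circular molecule, 3 cuts → 3 fragments:
  7–14 → 8 bp
  15–100 → 86 bp
  101–156 then 1–6 → 56 + 6 = 62 bp
Sorted largest to smallest: 86, 62, 8 bp.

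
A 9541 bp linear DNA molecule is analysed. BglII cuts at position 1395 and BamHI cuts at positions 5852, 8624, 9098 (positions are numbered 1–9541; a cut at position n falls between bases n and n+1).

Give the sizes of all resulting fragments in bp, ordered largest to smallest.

4457, 2772, 1395, 474, 443 bp

Combined cut positions (sorted): 1395, 5852, 8624, 9098.
Linear molecule, 4 cuts → 5 fragments:
  1395 − 0 = 1395 bp
  5852 − 1395 = 4457 bp
  8624 − 5852 = 2772 bp
  9098 − 8624 = 474 bp
  9541 − 9098 = 443 bp
Sorted largest to smallest: 4457, 2772, 1395, 474, 443 bp.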